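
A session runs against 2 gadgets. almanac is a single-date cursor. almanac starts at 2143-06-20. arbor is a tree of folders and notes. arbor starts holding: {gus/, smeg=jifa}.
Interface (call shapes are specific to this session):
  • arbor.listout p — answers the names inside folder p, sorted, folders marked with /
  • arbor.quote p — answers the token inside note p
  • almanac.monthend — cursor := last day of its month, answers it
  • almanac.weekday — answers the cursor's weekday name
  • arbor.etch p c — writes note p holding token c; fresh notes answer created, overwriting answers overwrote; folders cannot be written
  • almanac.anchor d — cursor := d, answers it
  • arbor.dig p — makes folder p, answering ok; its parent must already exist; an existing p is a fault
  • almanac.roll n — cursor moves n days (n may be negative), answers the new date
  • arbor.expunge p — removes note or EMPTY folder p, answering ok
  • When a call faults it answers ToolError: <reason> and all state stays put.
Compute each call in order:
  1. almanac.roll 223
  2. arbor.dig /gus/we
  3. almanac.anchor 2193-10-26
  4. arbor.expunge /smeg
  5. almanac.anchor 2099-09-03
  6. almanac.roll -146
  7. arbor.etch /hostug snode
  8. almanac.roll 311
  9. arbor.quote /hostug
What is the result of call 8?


·→ almanac.roll(n: 223)
·← 2144-01-29
·→ arbor.dig(p: /gus/we)
·← ok
·→ almanac.anchor(d: 2193-10-26)
·← 2193-10-26
·→ arbor.expunge(p: /smeg)
·← ok
·→ almanac.anchor(d: 2099-09-03)
·← 2099-09-03
·→ almanac.roll(n: -146)
·← 2099-04-10
·→ arbor.etch(p: /hostug, c: snode)
·← created
·→ almanac.roll(n: 311)
·← 2100-02-15
·→ arbor.quote(p: /hostug)
·← snode

Answer: 2100-02-15


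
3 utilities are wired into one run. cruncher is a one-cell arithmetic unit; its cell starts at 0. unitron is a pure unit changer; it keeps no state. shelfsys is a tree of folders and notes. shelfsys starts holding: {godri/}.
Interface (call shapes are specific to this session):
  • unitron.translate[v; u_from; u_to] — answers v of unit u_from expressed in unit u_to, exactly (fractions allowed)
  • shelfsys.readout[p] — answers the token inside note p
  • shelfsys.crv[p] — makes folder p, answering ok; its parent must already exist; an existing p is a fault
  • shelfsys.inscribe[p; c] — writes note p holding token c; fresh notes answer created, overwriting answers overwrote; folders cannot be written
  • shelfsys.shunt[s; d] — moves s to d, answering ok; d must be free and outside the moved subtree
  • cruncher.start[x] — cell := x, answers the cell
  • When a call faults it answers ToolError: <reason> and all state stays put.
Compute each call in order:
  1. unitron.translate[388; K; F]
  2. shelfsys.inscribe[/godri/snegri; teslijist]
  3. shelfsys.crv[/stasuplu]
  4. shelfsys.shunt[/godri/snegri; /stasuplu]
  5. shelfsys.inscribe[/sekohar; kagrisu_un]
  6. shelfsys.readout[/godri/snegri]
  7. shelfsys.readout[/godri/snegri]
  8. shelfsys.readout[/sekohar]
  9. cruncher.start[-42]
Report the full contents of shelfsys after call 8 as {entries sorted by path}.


Answer: {godri/, godri/snegri=teslijist, sekohar=kagrisu_un, stasuplu/}

Derivation:
// 1. unitron.translate(v→388, u_from→K, u_to→F) -> 23873/100
// 2. shelfsys.inscribe(p→/godri/snegri, c→teslijist) -> created
// 3. shelfsys.crv(p→/stasuplu) -> ok
// 4. shelfsys.shunt(s→/godri/snegri, d→/stasuplu) -> ToolError: exists
// 5. shelfsys.inscribe(p→/sekohar, c→kagrisu_un) -> created
// 6. shelfsys.readout(p→/godri/snegri) -> teslijist
// 7. shelfsys.readout(p→/godri/snegri) -> teslijist
// 8. shelfsys.readout(p→/sekohar) -> kagrisu_un
// 9. cruncher.start(x→-42) -> -42


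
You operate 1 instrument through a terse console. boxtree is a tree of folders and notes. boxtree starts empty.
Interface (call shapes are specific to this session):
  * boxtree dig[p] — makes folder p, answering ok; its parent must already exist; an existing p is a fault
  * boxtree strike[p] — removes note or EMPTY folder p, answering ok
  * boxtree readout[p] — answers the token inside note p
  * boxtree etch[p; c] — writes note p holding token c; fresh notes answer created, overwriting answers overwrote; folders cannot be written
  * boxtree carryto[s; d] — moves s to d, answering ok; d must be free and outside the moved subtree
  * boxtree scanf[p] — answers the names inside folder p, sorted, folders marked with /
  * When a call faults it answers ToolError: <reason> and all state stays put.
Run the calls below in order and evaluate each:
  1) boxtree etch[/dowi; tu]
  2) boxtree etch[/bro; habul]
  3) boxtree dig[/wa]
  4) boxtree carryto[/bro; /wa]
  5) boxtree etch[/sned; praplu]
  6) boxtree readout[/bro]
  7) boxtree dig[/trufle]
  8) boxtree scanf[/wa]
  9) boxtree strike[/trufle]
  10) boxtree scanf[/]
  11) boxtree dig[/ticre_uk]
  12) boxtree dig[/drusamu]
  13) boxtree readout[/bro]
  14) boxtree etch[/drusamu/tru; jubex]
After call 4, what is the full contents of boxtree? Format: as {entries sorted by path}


Answer: {bro=habul, dowi=tu, wa/}

Derivation:
Calling boxtree etch using p→/dowi, c→tu, and see created.
Using boxtree etch using p→/bro, c→habul, and get created.
Then boxtree dig using p→/wa: ok.
I use boxtree carryto using s→/bro, d→/wa, and see ToolError: exists.
I use boxtree etch using p→/sned, c→praplu: created.
Invoking boxtree readout using p→/bro: habul.
I use boxtree dig using p→/trufle, and observe ok.
Now I run boxtree scanf using p→/wa, and observe [].
Then boxtree strike using p→/trufle, — result: ok.
Now I run boxtree scanf using p→/, yielding [bro, dowi, sned, wa/].
I use boxtree dig using p→/ticre_uk, yielding ok.
Now I run boxtree dig using p→/drusamu, giving ok.
Now I run boxtree readout using p→/bro, yielding habul.
I call boxtree etch using p→/drusamu/tru, c→jubex, which returns created.


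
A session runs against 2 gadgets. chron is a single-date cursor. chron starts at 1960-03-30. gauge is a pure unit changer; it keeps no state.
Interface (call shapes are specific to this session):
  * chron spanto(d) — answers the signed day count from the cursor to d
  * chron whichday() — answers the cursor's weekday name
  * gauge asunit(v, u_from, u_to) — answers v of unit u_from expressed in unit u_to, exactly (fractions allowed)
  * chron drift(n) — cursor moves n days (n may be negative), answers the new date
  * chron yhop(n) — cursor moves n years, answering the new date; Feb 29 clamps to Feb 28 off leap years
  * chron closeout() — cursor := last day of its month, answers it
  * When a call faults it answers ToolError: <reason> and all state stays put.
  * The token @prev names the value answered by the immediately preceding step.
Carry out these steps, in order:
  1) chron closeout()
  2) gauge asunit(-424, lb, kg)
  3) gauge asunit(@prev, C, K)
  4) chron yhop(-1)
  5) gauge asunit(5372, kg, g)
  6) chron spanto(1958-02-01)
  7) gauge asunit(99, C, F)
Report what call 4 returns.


Answer: 1959-03-31

Derivation:
·→ chron closeout()
·← 1960-03-31
·→ gauge asunit(v: -424, u_from: lb, u_to: kg)
·← -2404039561/12500000
·→ gauge asunit(v: @prev, u_from: C, u_to: K)
·← 1010335439/12500000
·→ chron yhop(n: -1)
·← 1959-03-31
·→ gauge asunit(v: 5372, u_from: kg, u_to: g)
·← 5372000
·→ chron spanto(d: 1958-02-01)
·← -423
·→ gauge asunit(v: 99, u_from: C, u_to: F)
·← 1051/5


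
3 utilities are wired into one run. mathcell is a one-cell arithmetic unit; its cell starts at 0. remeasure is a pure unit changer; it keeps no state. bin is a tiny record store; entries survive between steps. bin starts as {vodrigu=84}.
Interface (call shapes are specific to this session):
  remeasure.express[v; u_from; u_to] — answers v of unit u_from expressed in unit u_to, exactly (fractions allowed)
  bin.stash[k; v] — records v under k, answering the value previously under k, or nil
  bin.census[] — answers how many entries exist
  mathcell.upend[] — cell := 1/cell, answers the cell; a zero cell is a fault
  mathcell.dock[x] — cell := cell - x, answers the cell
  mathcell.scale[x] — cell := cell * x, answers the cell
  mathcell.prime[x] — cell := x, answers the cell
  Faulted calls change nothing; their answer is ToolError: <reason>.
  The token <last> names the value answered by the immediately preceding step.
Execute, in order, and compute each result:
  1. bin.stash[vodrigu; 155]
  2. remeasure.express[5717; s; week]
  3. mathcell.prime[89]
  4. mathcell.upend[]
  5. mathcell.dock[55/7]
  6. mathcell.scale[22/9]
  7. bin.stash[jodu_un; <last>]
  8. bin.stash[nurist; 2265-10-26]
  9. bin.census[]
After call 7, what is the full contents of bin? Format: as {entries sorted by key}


Act: bin.stash[k: vodrigu; v: 155]
Obs: 84
Act: remeasure.express[v: 5717; u_from: s; u_to: week]
Obs: 5717/604800
Act: mathcell.prime[x: 89]
Obs: 89
Act: mathcell.upend[]
Obs: 1/89
Act: mathcell.dock[x: 55/7]
Obs: -4888/623
Act: mathcell.scale[x: 22/9]
Obs: -107536/5607
Act: bin.stash[k: jodu_un; v: <last>]
Obs: nil
Act: bin.stash[k: nurist; v: 2265-10-26]
Obs: nil
Act: bin.census[]
Obs: 3

Answer: {jodu_un=-107536/5607, vodrigu=155}


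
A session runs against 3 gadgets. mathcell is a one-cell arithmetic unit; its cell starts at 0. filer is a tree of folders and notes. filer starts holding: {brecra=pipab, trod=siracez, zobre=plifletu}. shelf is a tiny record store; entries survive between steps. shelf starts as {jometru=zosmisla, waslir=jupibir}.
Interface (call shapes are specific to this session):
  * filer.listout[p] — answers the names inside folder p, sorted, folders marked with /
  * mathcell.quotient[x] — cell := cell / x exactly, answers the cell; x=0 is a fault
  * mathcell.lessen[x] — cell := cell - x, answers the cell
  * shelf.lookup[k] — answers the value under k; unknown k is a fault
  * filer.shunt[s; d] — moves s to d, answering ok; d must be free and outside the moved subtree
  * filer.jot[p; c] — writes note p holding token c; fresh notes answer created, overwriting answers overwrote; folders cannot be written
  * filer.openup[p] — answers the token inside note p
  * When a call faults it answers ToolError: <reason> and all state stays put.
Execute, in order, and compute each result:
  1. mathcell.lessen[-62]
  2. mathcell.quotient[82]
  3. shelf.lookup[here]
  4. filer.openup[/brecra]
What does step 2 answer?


Act: mathcell.lessen[x='-62']
Obs: 62
Act: mathcell.quotient[x='82']
Obs: 31/41
Act: shelf.lookup[k='here']
Obs: ToolError: no such key here
Act: filer.openup[p='/brecra']
Obs: pipab

Answer: 31/41


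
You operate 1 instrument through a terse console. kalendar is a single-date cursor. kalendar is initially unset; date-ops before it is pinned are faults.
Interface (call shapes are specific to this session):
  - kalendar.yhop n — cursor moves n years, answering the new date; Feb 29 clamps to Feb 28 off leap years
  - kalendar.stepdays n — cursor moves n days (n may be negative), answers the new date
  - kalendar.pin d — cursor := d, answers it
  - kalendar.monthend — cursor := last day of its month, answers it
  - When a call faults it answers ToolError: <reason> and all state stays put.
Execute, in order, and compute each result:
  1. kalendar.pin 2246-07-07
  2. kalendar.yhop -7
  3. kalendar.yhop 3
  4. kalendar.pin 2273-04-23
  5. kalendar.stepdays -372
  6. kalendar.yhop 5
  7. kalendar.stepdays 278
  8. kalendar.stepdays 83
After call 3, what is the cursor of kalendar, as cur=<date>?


-- pin(d→2246-07-07) == 2246-07-07
-- yhop(n→-7) == 2239-07-07
-- yhop(n→3) == 2242-07-07
-- pin(d→2273-04-23) == 2273-04-23
-- stepdays(n→-372) == 2272-04-16
-- yhop(n→5) == 2277-04-16
-- stepdays(n→278) == 2278-01-19
-- stepdays(n→83) == 2278-04-12

Answer: cur=2242-07-07


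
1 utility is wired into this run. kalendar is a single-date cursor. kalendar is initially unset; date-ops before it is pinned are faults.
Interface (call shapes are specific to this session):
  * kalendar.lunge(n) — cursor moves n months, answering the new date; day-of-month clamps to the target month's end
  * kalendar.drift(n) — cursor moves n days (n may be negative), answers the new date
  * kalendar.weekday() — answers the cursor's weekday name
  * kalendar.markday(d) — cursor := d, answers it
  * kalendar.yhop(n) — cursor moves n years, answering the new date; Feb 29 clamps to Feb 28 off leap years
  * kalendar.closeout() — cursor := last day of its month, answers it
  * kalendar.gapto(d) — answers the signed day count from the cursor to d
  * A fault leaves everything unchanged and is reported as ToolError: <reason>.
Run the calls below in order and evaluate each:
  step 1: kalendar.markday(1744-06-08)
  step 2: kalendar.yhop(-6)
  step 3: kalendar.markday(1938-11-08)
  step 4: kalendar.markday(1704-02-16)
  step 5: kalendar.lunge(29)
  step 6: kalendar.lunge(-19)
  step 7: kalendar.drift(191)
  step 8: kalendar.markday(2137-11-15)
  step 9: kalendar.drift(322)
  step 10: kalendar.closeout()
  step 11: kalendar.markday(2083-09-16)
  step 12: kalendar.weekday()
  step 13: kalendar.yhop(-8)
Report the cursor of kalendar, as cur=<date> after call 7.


Invoking markday with d→1744-06-08, which returns 1744-06-08.
I run yhop with n→-6, giving 1738-06-08.
Using markday with d→1938-11-08, yielding 1938-11-08.
Calling markday with d→1704-02-16, and get 1704-02-16.
Next I call lunge with n→29, and get 1706-07-16.
Invoking lunge with n→-19, which returns 1704-12-16.
Using drift with n→191, — result: 1705-06-25.
Calling markday with d→2137-11-15, → 2137-11-15.
I invoke drift with n→322, and observe 2138-10-03.
I run closeout(): 2138-10-31.
Invoking markday with d→2083-09-16, and observe 2083-09-16.
Using weekday: Thursday.
I run yhop with n→-8, giving 2075-09-16.

Answer: cur=1705-06-25


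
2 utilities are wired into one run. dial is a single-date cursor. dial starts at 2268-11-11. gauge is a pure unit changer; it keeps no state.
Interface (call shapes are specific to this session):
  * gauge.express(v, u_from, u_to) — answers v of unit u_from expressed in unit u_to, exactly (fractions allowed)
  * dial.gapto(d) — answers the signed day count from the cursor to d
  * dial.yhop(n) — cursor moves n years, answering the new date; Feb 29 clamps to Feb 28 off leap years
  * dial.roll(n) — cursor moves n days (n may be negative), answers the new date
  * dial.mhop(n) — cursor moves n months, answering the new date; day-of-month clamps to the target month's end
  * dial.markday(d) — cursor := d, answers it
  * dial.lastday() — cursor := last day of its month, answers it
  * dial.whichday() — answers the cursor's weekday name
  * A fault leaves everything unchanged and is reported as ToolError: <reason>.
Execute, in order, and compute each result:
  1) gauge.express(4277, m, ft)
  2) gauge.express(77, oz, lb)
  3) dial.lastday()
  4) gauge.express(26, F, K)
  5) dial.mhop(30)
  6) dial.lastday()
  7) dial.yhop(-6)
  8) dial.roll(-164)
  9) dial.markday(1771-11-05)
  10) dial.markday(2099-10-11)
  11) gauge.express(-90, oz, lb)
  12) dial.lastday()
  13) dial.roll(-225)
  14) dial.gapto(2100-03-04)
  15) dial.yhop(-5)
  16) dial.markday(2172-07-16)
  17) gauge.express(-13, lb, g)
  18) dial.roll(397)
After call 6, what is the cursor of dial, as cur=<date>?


[in] express v: 4277 u_from: m u_to: ft
:: 5346250/381
[in] express v: 77 u_from: oz u_to: lb
:: 77/16
[in] lastday
:: 2268-11-30
[in] express v: 26 u_from: F u_to: K
:: 16189/60
[in] mhop n: 30
:: 2271-05-30
[in] lastday
:: 2271-05-31
[in] yhop n: -6
:: 2265-05-31
[in] roll n: -164
:: 2264-12-18
[in] markday d: 1771-11-05
:: 1771-11-05
[in] markday d: 2099-10-11
:: 2099-10-11
[in] express v: -90 u_from: oz u_to: lb
:: -45/8
[in] lastday
:: 2099-10-31
[in] roll n: -225
:: 2099-03-20
[in] gapto d: 2100-03-04
:: 349
[in] yhop n: -5
:: 2094-03-20
[in] markday d: 2172-07-16
:: 2172-07-16
[in] express v: -13 u_from: lb u_to: g
:: -589670081/100000
[in] roll n: 397
:: 2173-08-17

Answer: cur=2271-05-31


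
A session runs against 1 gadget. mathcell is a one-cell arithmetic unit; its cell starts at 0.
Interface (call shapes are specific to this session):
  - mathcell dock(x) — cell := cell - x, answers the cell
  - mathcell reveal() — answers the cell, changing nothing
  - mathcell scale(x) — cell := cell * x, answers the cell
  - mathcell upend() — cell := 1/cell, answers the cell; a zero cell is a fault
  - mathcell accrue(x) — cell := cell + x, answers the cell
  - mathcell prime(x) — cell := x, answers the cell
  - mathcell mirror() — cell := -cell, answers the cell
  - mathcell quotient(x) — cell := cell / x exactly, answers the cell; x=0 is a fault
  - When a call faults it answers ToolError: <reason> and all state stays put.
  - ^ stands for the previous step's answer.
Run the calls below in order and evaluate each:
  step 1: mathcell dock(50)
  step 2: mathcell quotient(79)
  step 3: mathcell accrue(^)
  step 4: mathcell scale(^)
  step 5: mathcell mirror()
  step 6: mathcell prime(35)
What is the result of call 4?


Answer: 10000/6241

Derivation:
Act: mathcell dock[x=50]
Obs: -50
Act: mathcell quotient[x=79]
Obs: -50/79
Act: mathcell accrue[x=^]
Obs: -100/79
Act: mathcell scale[x=^]
Obs: 10000/6241
Act: mathcell mirror[]
Obs: -10000/6241
Act: mathcell prime[x=35]
Obs: 35


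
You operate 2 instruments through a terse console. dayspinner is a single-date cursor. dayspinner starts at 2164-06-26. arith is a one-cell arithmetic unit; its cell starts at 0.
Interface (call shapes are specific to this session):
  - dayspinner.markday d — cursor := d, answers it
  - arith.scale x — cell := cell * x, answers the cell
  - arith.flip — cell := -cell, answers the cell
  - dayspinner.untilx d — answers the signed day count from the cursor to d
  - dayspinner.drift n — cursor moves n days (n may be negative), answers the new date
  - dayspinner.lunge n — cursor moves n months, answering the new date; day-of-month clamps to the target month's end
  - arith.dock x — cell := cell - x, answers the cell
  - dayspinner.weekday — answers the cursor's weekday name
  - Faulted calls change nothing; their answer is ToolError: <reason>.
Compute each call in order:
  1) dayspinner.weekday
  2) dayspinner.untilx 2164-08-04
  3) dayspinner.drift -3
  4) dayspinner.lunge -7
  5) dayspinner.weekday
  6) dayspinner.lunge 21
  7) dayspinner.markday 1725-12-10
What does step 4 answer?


Answer: 2163-11-23

Derivation:
I use weekday(), and observe Tuesday.
Now I run untilx using 2164-08-04, which returns 39.
I try drift using -3: 2164-06-23.
Now I run lunge using -7, → 2163-11-23.
I run weekday: Wednesday.
Now I run lunge using 21, — result: 2165-08-23.
Then markday using 1725-12-10, → 1725-12-10.


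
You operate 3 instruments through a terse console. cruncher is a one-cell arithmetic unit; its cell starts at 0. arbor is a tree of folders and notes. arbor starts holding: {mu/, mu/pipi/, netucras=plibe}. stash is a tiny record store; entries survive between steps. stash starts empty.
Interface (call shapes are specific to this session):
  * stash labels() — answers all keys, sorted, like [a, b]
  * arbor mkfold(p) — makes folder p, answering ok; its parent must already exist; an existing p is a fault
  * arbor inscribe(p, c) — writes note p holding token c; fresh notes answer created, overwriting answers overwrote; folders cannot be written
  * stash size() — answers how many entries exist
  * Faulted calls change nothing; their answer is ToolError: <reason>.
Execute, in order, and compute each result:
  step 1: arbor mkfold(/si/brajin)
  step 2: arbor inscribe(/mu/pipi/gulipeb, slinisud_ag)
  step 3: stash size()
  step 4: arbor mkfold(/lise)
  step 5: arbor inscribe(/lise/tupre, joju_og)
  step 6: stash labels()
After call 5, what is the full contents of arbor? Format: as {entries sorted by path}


% arbor mkfold p='/si/brajin'
[out] ToolError: no parent
% arbor inscribe p='/mu/pipi/gulipeb' c='slinisud_ag'
[out] created
% stash size
[out] 0
% arbor mkfold p='/lise'
[out] ok
% arbor inscribe p='/lise/tupre' c='joju_og'
[out] created
% stash labels
[out] []

Answer: {lise/, lise/tupre=joju_og, mu/, mu/pipi/, mu/pipi/gulipeb=slinisud_ag, netucras=plibe}


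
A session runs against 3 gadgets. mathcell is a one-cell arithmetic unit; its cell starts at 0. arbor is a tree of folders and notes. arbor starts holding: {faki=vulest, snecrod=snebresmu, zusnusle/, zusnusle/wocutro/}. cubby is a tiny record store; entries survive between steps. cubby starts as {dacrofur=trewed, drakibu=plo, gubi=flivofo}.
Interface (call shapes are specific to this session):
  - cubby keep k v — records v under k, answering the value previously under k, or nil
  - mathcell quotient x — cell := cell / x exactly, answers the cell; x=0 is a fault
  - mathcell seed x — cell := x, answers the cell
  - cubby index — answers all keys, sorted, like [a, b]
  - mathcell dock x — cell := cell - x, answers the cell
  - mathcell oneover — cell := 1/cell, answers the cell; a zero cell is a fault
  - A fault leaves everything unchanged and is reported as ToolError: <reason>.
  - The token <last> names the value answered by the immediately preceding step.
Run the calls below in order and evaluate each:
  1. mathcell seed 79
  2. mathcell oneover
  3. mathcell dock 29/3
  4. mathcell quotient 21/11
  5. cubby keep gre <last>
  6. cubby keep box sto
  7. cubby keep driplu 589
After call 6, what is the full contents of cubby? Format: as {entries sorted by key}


>>> mathcell seed x→79
  79
>>> mathcell oneover
  1/79
>>> mathcell dock x→29/3
  -2288/237
>>> mathcell quotient x→21/11
  -25168/4977
>>> cubby keep k→gre v→<last>
  nil
>>> cubby keep k→box v→sto
  nil
>>> cubby keep k→driplu v→589
  nil

Answer: {box=sto, dacrofur=trewed, drakibu=plo, gre=-25168/4977, gubi=flivofo}


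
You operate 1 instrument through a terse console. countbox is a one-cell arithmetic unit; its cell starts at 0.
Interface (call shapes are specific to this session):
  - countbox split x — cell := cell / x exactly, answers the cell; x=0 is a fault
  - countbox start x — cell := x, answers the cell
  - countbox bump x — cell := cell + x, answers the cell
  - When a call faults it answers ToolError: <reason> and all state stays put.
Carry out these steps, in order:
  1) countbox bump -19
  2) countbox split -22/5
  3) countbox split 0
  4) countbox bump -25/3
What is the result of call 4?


Answer: -265/66

Derivation:
>> countbox bump(-19)
<< -19
>> countbox split(-22/5)
<< 95/22
>> countbox split(0)
<< ToolError: division by zero
>> countbox bump(-25/3)
<< -265/66


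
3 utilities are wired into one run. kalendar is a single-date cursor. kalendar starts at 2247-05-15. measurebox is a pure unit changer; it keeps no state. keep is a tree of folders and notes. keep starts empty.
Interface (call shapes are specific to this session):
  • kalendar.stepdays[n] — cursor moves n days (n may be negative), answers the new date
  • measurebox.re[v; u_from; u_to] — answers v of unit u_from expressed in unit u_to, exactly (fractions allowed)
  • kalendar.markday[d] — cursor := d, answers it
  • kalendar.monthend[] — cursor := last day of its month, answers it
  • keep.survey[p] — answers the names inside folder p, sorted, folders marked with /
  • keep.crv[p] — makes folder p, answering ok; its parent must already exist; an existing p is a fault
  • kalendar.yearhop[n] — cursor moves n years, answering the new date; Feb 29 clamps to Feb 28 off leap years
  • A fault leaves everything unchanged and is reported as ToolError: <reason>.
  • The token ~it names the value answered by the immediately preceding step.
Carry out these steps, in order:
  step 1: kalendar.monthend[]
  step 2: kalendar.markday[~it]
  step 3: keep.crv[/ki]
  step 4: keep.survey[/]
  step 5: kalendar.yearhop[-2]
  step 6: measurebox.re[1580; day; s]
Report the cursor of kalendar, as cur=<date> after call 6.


Do: kalendar.monthend[]
See: 2247-05-31
Do: kalendar.markday[d→~it]
See: 2247-05-31
Do: keep.crv[p→/ki]
See: ok
Do: keep.survey[p→/]
See: [ki/]
Do: kalendar.yearhop[n→-2]
See: 2245-05-31
Do: measurebox.re[v→1580; u_from→day; u_to→s]
See: 136512000

Answer: cur=2245-05-31


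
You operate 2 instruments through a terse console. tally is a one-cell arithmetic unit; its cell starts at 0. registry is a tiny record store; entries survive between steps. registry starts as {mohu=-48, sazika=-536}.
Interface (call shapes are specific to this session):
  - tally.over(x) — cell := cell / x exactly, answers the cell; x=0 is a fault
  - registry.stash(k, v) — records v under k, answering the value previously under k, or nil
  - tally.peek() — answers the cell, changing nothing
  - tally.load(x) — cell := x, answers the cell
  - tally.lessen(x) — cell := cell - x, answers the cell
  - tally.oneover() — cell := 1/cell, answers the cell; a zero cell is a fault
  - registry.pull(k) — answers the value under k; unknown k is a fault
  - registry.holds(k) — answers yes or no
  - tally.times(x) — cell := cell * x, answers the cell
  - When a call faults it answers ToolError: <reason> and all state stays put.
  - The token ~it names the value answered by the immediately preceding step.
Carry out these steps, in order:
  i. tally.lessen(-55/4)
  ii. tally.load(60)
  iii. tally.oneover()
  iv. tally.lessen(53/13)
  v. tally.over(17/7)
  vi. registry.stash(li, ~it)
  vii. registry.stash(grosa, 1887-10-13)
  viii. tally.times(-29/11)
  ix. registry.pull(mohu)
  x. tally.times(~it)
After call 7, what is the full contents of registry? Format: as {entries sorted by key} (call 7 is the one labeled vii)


-> tally.lessen(-55/4)
<- 55/4
-> tally.load(60)
<- 60
-> tally.oneover()
<- 1/60
-> tally.lessen(53/13)
<- -3167/780
-> tally.over(17/7)
<- -22169/13260
-> registry.stash(li, ~it)
<- nil
-> registry.stash(grosa, 1887-10-13)
<- nil
-> tally.times(-29/11)
<- 642901/145860
-> registry.pull(mohu)
<- -48
-> tally.times(~it)
<- -2571604/12155

Answer: {grosa=1887-10-13, li=-22169/13260, mohu=-48, sazika=-536}


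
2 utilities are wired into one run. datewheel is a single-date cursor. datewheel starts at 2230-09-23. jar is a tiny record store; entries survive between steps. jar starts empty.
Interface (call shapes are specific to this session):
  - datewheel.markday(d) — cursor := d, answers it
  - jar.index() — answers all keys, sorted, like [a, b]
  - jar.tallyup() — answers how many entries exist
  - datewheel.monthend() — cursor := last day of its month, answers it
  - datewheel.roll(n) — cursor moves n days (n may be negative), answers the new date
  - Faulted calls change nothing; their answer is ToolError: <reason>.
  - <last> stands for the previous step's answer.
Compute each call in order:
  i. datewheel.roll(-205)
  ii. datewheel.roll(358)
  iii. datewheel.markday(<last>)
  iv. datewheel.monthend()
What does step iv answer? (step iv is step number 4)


I try datewheel.roll(n→-205), and get 2230-03-02.
Next I call datewheel.roll(n→358), and get 2231-02-23.
Now I run datewheel.markday(d→<last>), and observe 2231-02-23.
I try datewheel.monthend(), yielding 2231-02-28.

Answer: 2231-02-28


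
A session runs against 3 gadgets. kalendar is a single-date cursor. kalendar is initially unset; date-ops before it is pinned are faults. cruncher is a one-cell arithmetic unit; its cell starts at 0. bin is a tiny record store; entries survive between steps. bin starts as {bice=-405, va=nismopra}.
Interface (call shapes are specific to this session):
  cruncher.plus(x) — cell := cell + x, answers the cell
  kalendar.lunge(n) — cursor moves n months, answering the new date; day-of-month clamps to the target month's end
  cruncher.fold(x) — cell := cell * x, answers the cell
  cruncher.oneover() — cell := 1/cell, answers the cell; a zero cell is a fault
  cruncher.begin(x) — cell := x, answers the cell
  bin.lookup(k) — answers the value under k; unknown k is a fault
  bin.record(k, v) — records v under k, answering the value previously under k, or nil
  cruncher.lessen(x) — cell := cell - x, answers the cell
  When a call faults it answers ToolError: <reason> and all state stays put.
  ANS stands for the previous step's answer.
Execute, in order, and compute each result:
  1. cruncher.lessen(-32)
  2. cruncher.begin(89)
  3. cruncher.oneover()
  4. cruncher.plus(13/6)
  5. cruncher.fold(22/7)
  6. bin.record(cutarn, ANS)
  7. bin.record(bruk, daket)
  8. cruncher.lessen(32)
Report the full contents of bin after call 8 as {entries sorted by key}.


> cruncher.lessen -32
= 32
> cruncher.begin 89
= 89
> cruncher.oneover
= 1/89
> cruncher.plus 13/6
= 1163/534
> cruncher.fold 22/7
= 12793/1869
> bin.record cutarn ANS
= nil
> bin.record bruk daket
= nil
> cruncher.lessen 32
= -47015/1869

Answer: {bice=-405, bruk=daket, cutarn=12793/1869, va=nismopra}


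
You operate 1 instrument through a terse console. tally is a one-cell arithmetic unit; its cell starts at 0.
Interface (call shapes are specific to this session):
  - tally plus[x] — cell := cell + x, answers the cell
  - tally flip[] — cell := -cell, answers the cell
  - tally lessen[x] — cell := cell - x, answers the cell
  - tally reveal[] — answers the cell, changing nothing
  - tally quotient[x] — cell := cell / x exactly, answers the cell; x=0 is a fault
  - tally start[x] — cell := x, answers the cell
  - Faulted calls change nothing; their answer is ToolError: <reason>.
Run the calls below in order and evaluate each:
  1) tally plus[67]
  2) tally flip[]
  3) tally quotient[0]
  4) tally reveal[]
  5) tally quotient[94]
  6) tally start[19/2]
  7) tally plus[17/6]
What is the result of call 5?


~$ tally plus x→67
:: 67
~$ tally flip
:: -67
~$ tally quotient x→0
:: ToolError: division by zero
~$ tally reveal
:: -67
~$ tally quotient x→94
:: -67/94
~$ tally start x→19/2
:: 19/2
~$ tally plus x→17/6
:: 37/3

Answer: -67/94


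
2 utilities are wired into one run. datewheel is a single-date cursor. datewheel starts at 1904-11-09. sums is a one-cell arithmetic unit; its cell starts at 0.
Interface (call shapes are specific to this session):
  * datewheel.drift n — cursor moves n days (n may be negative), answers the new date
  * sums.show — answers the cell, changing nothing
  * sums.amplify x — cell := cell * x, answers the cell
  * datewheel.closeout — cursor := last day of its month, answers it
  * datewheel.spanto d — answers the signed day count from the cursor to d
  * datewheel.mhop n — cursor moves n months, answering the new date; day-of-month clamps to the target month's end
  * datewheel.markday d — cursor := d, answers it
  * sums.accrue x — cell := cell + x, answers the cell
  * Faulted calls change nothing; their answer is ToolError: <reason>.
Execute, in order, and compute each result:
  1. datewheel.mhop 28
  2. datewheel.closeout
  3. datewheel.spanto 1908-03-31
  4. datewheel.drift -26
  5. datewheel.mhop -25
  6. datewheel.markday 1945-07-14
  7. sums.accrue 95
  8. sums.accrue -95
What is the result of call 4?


! 1. datewheel.mhop(n=28) ~> 1907-03-09
! 2. datewheel.closeout() ~> 1907-03-31
! 3. datewheel.spanto(d=1908-03-31) ~> 366
! 4. datewheel.drift(n=-26) ~> 1907-03-05
! 5. datewheel.mhop(n=-25) ~> 1905-02-05
! 6. datewheel.markday(d=1945-07-14) ~> 1945-07-14
! 7. sums.accrue(x=95) ~> 95
! 8. sums.accrue(x=-95) ~> 0

Answer: 1907-03-05


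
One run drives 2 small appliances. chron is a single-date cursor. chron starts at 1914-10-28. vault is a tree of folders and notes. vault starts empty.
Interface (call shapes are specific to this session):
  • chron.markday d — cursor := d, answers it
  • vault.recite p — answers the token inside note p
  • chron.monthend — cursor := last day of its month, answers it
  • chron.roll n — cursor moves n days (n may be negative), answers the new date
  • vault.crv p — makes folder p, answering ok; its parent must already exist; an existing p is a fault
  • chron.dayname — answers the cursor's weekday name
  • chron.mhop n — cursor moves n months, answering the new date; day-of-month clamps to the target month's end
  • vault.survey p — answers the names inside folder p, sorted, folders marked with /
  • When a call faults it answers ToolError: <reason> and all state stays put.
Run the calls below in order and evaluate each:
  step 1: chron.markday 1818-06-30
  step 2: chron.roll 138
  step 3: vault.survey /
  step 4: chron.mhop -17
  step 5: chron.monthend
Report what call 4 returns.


Answer: 1817-06-15

Derivation:
;; chron.markday(d: 1818-06-30) : 1818-06-30
;; chron.roll(n: 138) : 1818-11-15
;; vault.survey(p: /) : []
;; chron.mhop(n: -17) : 1817-06-15
;; chron.monthend() : 1817-06-30


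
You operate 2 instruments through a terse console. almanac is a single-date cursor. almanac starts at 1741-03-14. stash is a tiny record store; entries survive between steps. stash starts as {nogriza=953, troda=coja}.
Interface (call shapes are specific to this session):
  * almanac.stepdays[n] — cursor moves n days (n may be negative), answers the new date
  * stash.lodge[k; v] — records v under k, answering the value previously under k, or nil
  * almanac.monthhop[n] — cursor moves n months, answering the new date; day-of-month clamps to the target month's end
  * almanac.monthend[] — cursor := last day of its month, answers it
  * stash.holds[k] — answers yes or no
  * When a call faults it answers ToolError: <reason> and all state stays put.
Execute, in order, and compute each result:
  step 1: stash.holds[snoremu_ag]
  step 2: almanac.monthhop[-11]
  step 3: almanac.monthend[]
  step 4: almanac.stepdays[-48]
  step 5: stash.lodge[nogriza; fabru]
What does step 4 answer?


> stash.holds k='snoremu_ag'
:: no
> almanac.monthhop n='-11'
:: 1740-04-14
> almanac.monthend
:: 1740-04-30
> almanac.stepdays n='-48'
:: 1740-03-13
> stash.lodge k='nogriza' v='fabru'
:: 953

Answer: 1740-03-13


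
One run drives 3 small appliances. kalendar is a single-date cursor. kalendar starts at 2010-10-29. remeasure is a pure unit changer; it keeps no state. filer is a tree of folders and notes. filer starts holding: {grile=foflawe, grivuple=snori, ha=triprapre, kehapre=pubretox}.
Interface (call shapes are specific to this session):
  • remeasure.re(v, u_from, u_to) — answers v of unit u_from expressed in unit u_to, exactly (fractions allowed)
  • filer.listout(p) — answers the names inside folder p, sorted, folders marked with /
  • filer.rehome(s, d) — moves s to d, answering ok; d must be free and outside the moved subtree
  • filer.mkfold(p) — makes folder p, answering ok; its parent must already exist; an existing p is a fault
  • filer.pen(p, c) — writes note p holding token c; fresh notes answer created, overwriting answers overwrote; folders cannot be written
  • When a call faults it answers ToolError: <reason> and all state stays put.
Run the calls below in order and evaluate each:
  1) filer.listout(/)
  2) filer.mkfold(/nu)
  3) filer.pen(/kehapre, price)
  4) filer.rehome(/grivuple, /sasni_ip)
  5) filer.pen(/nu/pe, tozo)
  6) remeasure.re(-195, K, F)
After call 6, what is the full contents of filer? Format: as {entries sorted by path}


! filer.listout(p=/) ~> [grile, grivuple, ha, kehapre]
! filer.mkfold(p=/nu) ~> ok
! filer.pen(p=/kehapre, c=price) ~> overwrote
! filer.rehome(s=/grivuple, d=/sasni_ip) ~> ok
! filer.pen(p=/nu/pe, c=tozo) ~> created
! remeasure.re(v=-195, u_from=K, u_to=F) ~> -81067/100

Answer: {grile=foflawe, ha=triprapre, kehapre=price, nu/, nu/pe=tozo, sasni_ip=snori}


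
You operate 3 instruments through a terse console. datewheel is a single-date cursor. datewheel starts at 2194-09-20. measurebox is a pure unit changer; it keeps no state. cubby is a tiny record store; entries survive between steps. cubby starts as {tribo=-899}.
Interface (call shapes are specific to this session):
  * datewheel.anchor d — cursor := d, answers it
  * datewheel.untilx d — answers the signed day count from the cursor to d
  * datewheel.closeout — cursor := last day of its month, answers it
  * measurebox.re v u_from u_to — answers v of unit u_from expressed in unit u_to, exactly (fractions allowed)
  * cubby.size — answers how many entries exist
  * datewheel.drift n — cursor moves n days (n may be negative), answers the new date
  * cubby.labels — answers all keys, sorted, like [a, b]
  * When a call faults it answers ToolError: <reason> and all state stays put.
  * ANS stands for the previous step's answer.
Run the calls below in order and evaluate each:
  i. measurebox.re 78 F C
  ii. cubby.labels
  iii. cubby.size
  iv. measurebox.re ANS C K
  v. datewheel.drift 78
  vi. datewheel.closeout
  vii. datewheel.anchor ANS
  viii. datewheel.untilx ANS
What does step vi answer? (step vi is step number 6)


Answer: 2194-12-31

Derivation:
$ measurebox.re 78 F C
[out] 230/9
$ cubby.labels
[out] [tribo]
$ cubby.size
[out] 1
$ measurebox.re ANS C K
[out] 5483/20
$ datewheel.drift 78
[out] 2194-12-07
$ datewheel.closeout
[out] 2194-12-31
$ datewheel.anchor ANS
[out] 2194-12-31
$ datewheel.untilx ANS
[out] 0


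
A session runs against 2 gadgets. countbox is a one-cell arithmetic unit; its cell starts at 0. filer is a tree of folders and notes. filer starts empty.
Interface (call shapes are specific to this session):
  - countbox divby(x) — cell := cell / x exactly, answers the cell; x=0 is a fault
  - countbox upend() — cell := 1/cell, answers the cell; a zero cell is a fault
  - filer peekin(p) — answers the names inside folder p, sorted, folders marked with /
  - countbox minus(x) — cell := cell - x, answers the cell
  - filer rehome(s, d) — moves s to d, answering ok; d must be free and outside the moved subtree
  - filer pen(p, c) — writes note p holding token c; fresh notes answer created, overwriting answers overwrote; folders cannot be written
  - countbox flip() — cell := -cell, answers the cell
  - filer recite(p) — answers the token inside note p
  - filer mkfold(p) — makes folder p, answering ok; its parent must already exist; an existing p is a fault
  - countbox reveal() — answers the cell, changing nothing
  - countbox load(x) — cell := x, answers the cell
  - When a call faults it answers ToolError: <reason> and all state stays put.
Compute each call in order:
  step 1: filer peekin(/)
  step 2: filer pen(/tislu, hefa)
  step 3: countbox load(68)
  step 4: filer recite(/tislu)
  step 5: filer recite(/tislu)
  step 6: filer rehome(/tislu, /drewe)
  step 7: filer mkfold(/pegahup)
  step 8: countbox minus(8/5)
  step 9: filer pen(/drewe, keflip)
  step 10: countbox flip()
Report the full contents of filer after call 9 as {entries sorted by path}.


==> filer peekin(p: /)
<== []
==> filer pen(p: /tislu, c: hefa)
<== created
==> countbox load(x: 68)
<== 68
==> filer recite(p: /tislu)
<== hefa
==> filer recite(p: /tislu)
<== hefa
==> filer rehome(s: /tislu, d: /drewe)
<== ok
==> filer mkfold(p: /pegahup)
<== ok
==> countbox minus(x: 8/5)
<== 332/5
==> filer pen(p: /drewe, c: keflip)
<== overwrote
==> countbox flip()
<== -332/5

Answer: {drewe=keflip, pegahup/}


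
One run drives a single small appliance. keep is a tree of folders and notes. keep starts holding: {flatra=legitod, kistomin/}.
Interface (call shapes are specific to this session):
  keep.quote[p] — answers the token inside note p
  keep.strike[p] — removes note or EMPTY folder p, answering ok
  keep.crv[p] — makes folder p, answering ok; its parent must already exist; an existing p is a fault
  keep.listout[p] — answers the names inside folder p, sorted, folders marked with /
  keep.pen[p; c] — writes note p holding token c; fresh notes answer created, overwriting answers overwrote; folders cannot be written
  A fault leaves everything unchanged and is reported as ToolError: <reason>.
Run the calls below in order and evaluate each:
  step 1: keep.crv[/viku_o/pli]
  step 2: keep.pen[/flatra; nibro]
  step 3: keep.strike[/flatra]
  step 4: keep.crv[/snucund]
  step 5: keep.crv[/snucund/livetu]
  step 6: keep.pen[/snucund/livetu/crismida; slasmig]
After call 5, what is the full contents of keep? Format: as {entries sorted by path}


# crv(p→/viku_o/pli) == ToolError: no parent
# pen(p→/flatra, c→nibro) == overwrote
# strike(p→/flatra) == ok
# crv(p→/snucund) == ok
# crv(p→/snucund/livetu) == ok
# pen(p→/snucund/livetu/crismida, c→slasmig) == created

Answer: {kistomin/, snucund/, snucund/livetu/}
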